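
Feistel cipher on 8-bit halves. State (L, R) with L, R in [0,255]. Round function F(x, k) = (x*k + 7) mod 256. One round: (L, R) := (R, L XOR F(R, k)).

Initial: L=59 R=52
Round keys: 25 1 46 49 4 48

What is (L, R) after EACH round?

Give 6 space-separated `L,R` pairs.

Round 1 (k=25): L=52 R=32
Round 2 (k=1): L=32 R=19
Round 3 (k=46): L=19 R=81
Round 4 (k=49): L=81 R=155
Round 5 (k=4): L=155 R=34
Round 6 (k=48): L=34 R=252

Answer: 52,32 32,19 19,81 81,155 155,34 34,252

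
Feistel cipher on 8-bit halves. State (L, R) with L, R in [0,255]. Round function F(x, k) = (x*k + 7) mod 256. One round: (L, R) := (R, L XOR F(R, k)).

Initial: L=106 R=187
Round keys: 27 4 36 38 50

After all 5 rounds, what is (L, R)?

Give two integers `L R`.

Round 1 (k=27): L=187 R=170
Round 2 (k=4): L=170 R=20
Round 3 (k=36): L=20 R=125
Round 4 (k=38): L=125 R=129
Round 5 (k=50): L=129 R=68

Answer: 129 68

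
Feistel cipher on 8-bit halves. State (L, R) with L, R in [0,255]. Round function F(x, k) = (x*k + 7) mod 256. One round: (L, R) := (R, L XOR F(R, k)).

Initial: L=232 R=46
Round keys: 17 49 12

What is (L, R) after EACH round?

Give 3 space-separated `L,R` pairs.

Round 1 (k=17): L=46 R=253
Round 2 (k=49): L=253 R=90
Round 3 (k=12): L=90 R=194

Answer: 46,253 253,90 90,194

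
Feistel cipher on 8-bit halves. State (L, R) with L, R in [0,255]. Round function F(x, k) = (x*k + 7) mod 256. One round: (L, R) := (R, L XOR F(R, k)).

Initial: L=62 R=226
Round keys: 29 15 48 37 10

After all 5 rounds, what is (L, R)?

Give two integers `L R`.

Round 1 (k=29): L=226 R=159
Round 2 (k=15): L=159 R=186
Round 3 (k=48): L=186 R=120
Round 4 (k=37): L=120 R=229
Round 5 (k=10): L=229 R=129

Answer: 229 129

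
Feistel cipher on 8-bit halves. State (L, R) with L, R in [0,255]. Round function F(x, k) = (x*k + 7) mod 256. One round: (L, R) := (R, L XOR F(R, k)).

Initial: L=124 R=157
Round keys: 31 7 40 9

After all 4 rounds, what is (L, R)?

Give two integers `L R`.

Answer: 17 124

Derivation:
Round 1 (k=31): L=157 R=118
Round 2 (k=7): L=118 R=220
Round 3 (k=40): L=220 R=17
Round 4 (k=9): L=17 R=124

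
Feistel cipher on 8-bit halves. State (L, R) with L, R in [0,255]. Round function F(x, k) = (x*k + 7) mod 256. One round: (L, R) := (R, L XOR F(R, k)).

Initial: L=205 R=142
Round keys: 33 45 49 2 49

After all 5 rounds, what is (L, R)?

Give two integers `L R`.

Answer: 214 13

Derivation:
Round 1 (k=33): L=142 R=152
Round 2 (k=45): L=152 R=49
Round 3 (k=49): L=49 R=240
Round 4 (k=2): L=240 R=214
Round 5 (k=49): L=214 R=13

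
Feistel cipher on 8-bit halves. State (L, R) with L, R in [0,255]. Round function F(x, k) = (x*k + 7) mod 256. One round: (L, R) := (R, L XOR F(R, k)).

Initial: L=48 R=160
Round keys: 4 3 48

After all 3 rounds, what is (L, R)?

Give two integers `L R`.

Round 1 (k=4): L=160 R=183
Round 2 (k=3): L=183 R=140
Round 3 (k=48): L=140 R=240

Answer: 140 240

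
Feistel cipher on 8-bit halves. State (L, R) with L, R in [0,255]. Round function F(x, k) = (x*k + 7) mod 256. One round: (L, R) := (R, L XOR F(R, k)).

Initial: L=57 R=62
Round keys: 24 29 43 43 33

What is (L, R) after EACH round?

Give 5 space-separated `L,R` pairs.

Answer: 62,238 238,195 195,38 38,170 170,215

Derivation:
Round 1 (k=24): L=62 R=238
Round 2 (k=29): L=238 R=195
Round 3 (k=43): L=195 R=38
Round 4 (k=43): L=38 R=170
Round 5 (k=33): L=170 R=215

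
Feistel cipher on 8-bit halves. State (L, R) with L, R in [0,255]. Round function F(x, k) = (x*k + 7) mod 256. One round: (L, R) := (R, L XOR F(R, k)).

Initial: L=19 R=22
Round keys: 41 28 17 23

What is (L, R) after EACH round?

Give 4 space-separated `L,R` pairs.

Answer: 22,158 158,89 89,110 110,176

Derivation:
Round 1 (k=41): L=22 R=158
Round 2 (k=28): L=158 R=89
Round 3 (k=17): L=89 R=110
Round 4 (k=23): L=110 R=176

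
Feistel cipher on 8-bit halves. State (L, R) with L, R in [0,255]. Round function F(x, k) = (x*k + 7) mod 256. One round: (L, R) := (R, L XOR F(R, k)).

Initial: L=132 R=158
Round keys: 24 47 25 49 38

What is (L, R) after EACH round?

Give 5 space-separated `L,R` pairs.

Round 1 (k=24): L=158 R=83
Round 2 (k=47): L=83 R=218
Round 3 (k=25): L=218 R=2
Round 4 (k=49): L=2 R=179
Round 5 (k=38): L=179 R=155

Answer: 158,83 83,218 218,2 2,179 179,155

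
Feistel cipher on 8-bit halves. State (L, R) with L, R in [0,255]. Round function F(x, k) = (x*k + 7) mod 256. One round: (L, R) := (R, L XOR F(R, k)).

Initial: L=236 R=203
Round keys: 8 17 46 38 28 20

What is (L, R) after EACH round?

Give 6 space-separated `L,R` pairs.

Round 1 (k=8): L=203 R=179
Round 2 (k=17): L=179 R=33
Round 3 (k=46): L=33 R=70
Round 4 (k=38): L=70 R=74
Round 5 (k=28): L=74 R=89
Round 6 (k=20): L=89 R=177

Answer: 203,179 179,33 33,70 70,74 74,89 89,177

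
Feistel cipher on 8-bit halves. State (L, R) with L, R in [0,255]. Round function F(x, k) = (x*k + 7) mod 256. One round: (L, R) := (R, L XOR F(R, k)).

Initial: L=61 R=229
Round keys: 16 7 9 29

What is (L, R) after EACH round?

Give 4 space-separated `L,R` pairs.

Answer: 229,106 106,8 8,37 37,48

Derivation:
Round 1 (k=16): L=229 R=106
Round 2 (k=7): L=106 R=8
Round 3 (k=9): L=8 R=37
Round 4 (k=29): L=37 R=48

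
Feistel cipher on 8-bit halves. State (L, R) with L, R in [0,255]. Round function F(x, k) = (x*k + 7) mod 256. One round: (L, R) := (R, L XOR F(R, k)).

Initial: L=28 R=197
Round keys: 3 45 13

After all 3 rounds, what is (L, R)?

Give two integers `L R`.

Answer: 204 41

Derivation:
Round 1 (k=3): L=197 R=74
Round 2 (k=45): L=74 R=204
Round 3 (k=13): L=204 R=41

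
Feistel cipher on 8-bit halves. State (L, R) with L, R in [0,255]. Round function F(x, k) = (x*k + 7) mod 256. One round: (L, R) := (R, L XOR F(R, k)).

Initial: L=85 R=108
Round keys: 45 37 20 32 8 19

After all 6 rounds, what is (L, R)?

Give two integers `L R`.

Answer: 90 11

Derivation:
Round 1 (k=45): L=108 R=86
Round 2 (k=37): L=86 R=25
Round 3 (k=20): L=25 R=173
Round 4 (k=32): L=173 R=190
Round 5 (k=8): L=190 R=90
Round 6 (k=19): L=90 R=11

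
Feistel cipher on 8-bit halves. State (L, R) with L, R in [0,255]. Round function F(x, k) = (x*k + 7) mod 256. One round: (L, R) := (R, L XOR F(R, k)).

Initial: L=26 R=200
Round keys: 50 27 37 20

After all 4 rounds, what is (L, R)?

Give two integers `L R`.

Answer: 32 41

Derivation:
Round 1 (k=50): L=200 R=13
Round 2 (k=27): L=13 R=174
Round 3 (k=37): L=174 R=32
Round 4 (k=20): L=32 R=41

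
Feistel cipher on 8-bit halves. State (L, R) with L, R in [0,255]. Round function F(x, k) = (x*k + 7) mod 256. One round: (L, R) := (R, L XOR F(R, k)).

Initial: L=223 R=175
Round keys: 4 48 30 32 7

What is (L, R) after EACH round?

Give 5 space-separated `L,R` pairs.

Answer: 175,28 28,232 232,43 43,143 143,219

Derivation:
Round 1 (k=4): L=175 R=28
Round 2 (k=48): L=28 R=232
Round 3 (k=30): L=232 R=43
Round 4 (k=32): L=43 R=143
Round 5 (k=7): L=143 R=219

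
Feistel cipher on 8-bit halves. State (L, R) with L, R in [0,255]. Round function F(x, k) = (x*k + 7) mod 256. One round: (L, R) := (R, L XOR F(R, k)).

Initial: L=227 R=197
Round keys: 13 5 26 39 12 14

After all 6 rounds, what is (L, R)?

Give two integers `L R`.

Round 1 (k=13): L=197 R=235
Round 2 (k=5): L=235 R=91
Round 3 (k=26): L=91 R=174
Round 4 (k=39): L=174 R=210
Round 5 (k=12): L=210 R=113
Round 6 (k=14): L=113 R=231

Answer: 113 231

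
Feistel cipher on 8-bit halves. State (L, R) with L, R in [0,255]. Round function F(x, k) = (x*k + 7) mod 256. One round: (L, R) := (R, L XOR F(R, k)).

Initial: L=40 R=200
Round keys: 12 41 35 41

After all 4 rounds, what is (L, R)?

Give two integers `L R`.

Round 1 (k=12): L=200 R=79
Round 2 (k=41): L=79 R=102
Round 3 (k=35): L=102 R=182
Round 4 (k=41): L=182 R=75

Answer: 182 75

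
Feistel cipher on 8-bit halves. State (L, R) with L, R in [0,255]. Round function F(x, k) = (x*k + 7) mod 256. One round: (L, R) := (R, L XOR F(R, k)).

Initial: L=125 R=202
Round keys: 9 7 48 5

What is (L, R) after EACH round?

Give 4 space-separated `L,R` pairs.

Answer: 202,92 92,65 65,107 107,95

Derivation:
Round 1 (k=9): L=202 R=92
Round 2 (k=7): L=92 R=65
Round 3 (k=48): L=65 R=107
Round 4 (k=5): L=107 R=95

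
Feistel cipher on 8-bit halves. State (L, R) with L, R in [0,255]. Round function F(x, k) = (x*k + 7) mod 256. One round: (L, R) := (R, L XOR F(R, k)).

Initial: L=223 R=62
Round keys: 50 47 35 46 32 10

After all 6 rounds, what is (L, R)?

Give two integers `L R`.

Round 1 (k=50): L=62 R=252
Round 2 (k=47): L=252 R=117
Round 3 (k=35): L=117 R=250
Round 4 (k=46): L=250 R=134
Round 5 (k=32): L=134 R=61
Round 6 (k=10): L=61 R=239

Answer: 61 239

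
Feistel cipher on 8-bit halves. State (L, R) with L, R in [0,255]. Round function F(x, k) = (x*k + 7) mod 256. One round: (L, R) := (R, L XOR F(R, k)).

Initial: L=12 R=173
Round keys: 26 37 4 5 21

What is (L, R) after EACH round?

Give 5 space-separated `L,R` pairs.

Answer: 173,149 149,61 61,110 110,16 16,57

Derivation:
Round 1 (k=26): L=173 R=149
Round 2 (k=37): L=149 R=61
Round 3 (k=4): L=61 R=110
Round 4 (k=5): L=110 R=16
Round 5 (k=21): L=16 R=57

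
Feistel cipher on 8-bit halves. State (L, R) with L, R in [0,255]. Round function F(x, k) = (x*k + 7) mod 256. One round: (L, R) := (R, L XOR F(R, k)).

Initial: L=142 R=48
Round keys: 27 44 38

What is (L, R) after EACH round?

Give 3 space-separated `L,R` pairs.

Round 1 (k=27): L=48 R=153
Round 2 (k=44): L=153 R=99
Round 3 (k=38): L=99 R=32

Answer: 48,153 153,99 99,32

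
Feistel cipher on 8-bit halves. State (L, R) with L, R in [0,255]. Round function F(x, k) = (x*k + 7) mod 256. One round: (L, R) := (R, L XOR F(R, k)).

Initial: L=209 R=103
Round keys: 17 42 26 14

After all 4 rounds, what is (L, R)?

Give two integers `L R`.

Answer: 164 229

Derivation:
Round 1 (k=17): L=103 R=15
Round 2 (k=42): L=15 R=26
Round 3 (k=26): L=26 R=164
Round 4 (k=14): L=164 R=229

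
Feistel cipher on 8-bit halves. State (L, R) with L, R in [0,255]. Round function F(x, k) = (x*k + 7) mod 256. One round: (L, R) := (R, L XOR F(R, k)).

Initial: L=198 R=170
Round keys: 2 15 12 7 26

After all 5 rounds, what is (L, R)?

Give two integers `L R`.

Round 1 (k=2): L=170 R=157
Round 2 (k=15): L=157 R=144
Round 3 (k=12): L=144 R=90
Round 4 (k=7): L=90 R=237
Round 5 (k=26): L=237 R=67

Answer: 237 67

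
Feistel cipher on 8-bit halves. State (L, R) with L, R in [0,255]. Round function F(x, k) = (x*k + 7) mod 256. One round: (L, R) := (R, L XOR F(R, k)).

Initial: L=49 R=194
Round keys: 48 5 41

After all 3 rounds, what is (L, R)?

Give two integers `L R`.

Answer: 119 64

Derivation:
Round 1 (k=48): L=194 R=86
Round 2 (k=5): L=86 R=119
Round 3 (k=41): L=119 R=64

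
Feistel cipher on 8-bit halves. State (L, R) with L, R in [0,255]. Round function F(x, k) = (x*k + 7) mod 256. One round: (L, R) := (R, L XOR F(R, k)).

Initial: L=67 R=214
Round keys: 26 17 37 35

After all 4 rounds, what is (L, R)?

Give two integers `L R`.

Answer: 60 106

Derivation:
Round 1 (k=26): L=214 R=128
Round 2 (k=17): L=128 R=81
Round 3 (k=37): L=81 R=60
Round 4 (k=35): L=60 R=106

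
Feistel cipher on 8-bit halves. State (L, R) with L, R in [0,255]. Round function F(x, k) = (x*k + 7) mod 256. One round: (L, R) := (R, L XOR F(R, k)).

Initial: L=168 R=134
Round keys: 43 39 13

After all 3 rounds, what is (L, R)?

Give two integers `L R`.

Answer: 136 206

Derivation:
Round 1 (k=43): L=134 R=33
Round 2 (k=39): L=33 R=136
Round 3 (k=13): L=136 R=206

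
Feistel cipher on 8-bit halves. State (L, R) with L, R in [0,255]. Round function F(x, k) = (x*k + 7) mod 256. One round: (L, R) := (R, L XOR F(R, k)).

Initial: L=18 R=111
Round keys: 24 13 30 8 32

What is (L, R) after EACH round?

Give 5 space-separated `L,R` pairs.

Answer: 111,125 125,15 15,180 180,168 168,179

Derivation:
Round 1 (k=24): L=111 R=125
Round 2 (k=13): L=125 R=15
Round 3 (k=30): L=15 R=180
Round 4 (k=8): L=180 R=168
Round 5 (k=32): L=168 R=179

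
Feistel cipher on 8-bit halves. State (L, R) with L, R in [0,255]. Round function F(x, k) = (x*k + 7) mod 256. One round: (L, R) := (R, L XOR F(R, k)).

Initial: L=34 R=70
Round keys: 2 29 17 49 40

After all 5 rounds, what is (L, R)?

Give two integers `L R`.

Answer: 29 71

Derivation:
Round 1 (k=2): L=70 R=177
Round 2 (k=29): L=177 R=82
Round 3 (k=17): L=82 R=200
Round 4 (k=49): L=200 R=29
Round 5 (k=40): L=29 R=71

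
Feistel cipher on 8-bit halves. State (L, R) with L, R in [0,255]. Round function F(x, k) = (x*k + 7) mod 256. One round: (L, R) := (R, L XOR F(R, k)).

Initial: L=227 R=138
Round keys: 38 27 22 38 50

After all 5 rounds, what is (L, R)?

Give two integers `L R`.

Answer: 104 210

Derivation:
Round 1 (k=38): L=138 R=96
Round 2 (k=27): L=96 R=173
Round 3 (k=22): L=173 R=133
Round 4 (k=38): L=133 R=104
Round 5 (k=50): L=104 R=210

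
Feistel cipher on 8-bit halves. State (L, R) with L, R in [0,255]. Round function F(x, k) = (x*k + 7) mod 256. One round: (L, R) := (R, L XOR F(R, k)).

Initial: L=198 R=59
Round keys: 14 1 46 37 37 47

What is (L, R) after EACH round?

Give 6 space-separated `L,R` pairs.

Round 1 (k=14): L=59 R=135
Round 2 (k=1): L=135 R=181
Round 3 (k=46): L=181 R=10
Round 4 (k=37): L=10 R=204
Round 5 (k=37): L=204 R=137
Round 6 (k=47): L=137 R=226

Answer: 59,135 135,181 181,10 10,204 204,137 137,226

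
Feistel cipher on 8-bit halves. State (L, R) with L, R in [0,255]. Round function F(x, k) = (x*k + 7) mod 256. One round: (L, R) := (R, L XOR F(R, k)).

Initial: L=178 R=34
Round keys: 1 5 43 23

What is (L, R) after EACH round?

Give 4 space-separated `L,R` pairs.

Answer: 34,155 155,44 44,240 240,187

Derivation:
Round 1 (k=1): L=34 R=155
Round 2 (k=5): L=155 R=44
Round 3 (k=43): L=44 R=240
Round 4 (k=23): L=240 R=187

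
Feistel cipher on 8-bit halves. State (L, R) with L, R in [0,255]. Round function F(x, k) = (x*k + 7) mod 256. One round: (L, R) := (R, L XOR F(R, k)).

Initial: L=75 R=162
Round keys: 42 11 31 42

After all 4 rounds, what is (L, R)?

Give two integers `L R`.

Answer: 130 14

Derivation:
Round 1 (k=42): L=162 R=208
Round 2 (k=11): L=208 R=85
Round 3 (k=31): L=85 R=130
Round 4 (k=42): L=130 R=14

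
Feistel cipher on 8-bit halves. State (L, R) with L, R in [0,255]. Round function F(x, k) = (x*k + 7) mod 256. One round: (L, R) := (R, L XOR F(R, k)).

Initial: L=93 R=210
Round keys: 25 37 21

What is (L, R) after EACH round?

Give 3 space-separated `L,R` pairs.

Round 1 (k=25): L=210 R=212
Round 2 (k=37): L=212 R=121
Round 3 (k=21): L=121 R=32

Answer: 210,212 212,121 121,32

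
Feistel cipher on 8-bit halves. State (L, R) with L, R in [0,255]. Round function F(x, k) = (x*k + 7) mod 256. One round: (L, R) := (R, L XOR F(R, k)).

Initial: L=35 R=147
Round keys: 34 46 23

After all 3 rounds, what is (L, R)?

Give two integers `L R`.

Answer: 216 193

Derivation:
Round 1 (k=34): L=147 R=174
Round 2 (k=46): L=174 R=216
Round 3 (k=23): L=216 R=193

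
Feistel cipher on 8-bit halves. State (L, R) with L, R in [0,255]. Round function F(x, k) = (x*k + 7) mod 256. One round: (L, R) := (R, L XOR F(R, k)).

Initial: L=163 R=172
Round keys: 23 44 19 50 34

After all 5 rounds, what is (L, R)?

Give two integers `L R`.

Round 1 (k=23): L=172 R=216
Round 2 (k=44): L=216 R=139
Round 3 (k=19): L=139 R=128
Round 4 (k=50): L=128 R=140
Round 5 (k=34): L=140 R=31

Answer: 140 31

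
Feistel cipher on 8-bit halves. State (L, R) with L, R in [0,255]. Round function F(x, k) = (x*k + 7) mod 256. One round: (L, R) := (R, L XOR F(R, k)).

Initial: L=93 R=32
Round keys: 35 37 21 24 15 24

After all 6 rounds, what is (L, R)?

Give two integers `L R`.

Round 1 (k=35): L=32 R=58
Round 2 (k=37): L=58 R=73
Round 3 (k=21): L=73 R=62
Round 4 (k=24): L=62 R=158
Round 5 (k=15): L=158 R=119
Round 6 (k=24): L=119 R=177

Answer: 119 177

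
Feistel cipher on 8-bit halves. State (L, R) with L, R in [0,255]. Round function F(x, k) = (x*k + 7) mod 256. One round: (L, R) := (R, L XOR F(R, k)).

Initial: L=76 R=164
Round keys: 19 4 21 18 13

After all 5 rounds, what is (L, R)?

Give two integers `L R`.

Round 1 (k=19): L=164 R=127
Round 2 (k=4): L=127 R=167
Round 3 (k=21): L=167 R=197
Round 4 (k=18): L=197 R=70
Round 5 (k=13): L=70 R=80

Answer: 70 80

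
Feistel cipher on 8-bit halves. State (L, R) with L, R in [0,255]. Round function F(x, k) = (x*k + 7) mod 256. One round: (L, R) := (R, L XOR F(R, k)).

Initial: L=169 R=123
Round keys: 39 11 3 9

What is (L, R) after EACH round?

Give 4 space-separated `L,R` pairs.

Answer: 123,109 109,205 205,3 3,239

Derivation:
Round 1 (k=39): L=123 R=109
Round 2 (k=11): L=109 R=205
Round 3 (k=3): L=205 R=3
Round 4 (k=9): L=3 R=239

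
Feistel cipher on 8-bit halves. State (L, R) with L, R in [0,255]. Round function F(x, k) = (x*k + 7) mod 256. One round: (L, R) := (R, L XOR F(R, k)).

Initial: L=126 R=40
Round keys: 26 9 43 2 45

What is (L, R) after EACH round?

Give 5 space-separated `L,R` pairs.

Round 1 (k=26): L=40 R=105
Round 2 (k=9): L=105 R=144
Round 3 (k=43): L=144 R=94
Round 4 (k=2): L=94 R=83
Round 5 (k=45): L=83 R=192

Answer: 40,105 105,144 144,94 94,83 83,192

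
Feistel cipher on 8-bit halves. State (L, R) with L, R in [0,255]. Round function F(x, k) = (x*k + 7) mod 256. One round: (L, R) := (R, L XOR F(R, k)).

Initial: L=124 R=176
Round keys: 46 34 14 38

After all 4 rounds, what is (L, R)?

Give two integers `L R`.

Round 1 (k=46): L=176 R=219
Round 2 (k=34): L=219 R=173
Round 3 (k=14): L=173 R=166
Round 4 (k=38): L=166 R=6

Answer: 166 6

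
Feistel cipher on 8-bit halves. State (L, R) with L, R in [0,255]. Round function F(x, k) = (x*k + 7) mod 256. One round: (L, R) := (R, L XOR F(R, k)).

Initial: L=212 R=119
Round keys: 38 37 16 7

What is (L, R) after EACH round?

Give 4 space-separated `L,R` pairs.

Answer: 119,101 101,215 215,18 18,82

Derivation:
Round 1 (k=38): L=119 R=101
Round 2 (k=37): L=101 R=215
Round 3 (k=16): L=215 R=18
Round 4 (k=7): L=18 R=82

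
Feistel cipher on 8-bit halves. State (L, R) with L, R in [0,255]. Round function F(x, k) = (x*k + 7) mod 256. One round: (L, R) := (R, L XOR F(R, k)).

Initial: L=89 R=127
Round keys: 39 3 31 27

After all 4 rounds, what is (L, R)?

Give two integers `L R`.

Round 1 (k=39): L=127 R=57
Round 2 (k=3): L=57 R=205
Round 3 (k=31): L=205 R=227
Round 4 (k=27): L=227 R=53

Answer: 227 53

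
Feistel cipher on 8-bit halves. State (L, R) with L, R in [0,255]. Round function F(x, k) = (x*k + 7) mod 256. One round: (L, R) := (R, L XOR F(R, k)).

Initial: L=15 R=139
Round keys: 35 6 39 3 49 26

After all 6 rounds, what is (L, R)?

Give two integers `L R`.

Round 1 (k=35): L=139 R=7
Round 2 (k=6): L=7 R=186
Round 3 (k=39): L=186 R=90
Round 4 (k=3): L=90 R=175
Round 5 (k=49): L=175 R=220
Round 6 (k=26): L=220 R=240

Answer: 220 240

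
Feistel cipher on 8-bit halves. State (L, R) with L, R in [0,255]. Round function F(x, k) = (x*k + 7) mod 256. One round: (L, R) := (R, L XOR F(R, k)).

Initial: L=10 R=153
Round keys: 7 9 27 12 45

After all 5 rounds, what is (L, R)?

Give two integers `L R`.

Answer: 137 133

Derivation:
Round 1 (k=7): L=153 R=60
Round 2 (k=9): L=60 R=186
Round 3 (k=27): L=186 R=153
Round 4 (k=12): L=153 R=137
Round 5 (k=45): L=137 R=133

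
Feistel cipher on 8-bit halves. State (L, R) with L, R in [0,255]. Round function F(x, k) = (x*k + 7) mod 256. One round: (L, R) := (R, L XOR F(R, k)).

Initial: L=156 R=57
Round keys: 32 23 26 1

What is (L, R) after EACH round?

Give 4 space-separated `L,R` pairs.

Answer: 57,187 187,237 237,162 162,68

Derivation:
Round 1 (k=32): L=57 R=187
Round 2 (k=23): L=187 R=237
Round 3 (k=26): L=237 R=162
Round 4 (k=1): L=162 R=68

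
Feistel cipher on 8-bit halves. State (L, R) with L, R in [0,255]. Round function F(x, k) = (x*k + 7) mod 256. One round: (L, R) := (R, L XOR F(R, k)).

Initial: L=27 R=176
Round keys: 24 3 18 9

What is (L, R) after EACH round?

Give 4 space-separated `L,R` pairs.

Answer: 176,156 156,107 107,17 17,203

Derivation:
Round 1 (k=24): L=176 R=156
Round 2 (k=3): L=156 R=107
Round 3 (k=18): L=107 R=17
Round 4 (k=9): L=17 R=203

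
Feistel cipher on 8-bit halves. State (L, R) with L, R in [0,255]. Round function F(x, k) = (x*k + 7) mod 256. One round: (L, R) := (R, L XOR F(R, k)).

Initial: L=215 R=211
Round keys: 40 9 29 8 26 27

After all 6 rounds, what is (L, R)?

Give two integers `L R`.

Answer: 110 194

Derivation:
Round 1 (k=40): L=211 R=40
Round 2 (k=9): L=40 R=188
Round 3 (k=29): L=188 R=123
Round 4 (k=8): L=123 R=99
Round 5 (k=26): L=99 R=110
Round 6 (k=27): L=110 R=194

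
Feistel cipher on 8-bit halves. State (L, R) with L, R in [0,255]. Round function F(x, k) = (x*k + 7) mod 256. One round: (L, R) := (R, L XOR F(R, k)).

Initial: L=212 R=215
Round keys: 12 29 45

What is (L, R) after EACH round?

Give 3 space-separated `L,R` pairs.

Round 1 (k=12): L=215 R=207
Round 2 (k=29): L=207 R=173
Round 3 (k=45): L=173 R=191

Answer: 215,207 207,173 173,191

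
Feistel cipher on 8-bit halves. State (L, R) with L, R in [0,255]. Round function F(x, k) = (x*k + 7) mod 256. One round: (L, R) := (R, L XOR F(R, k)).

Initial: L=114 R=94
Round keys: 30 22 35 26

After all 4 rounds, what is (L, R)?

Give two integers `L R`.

Round 1 (k=30): L=94 R=121
Round 2 (k=22): L=121 R=51
Round 3 (k=35): L=51 R=121
Round 4 (k=26): L=121 R=98

Answer: 121 98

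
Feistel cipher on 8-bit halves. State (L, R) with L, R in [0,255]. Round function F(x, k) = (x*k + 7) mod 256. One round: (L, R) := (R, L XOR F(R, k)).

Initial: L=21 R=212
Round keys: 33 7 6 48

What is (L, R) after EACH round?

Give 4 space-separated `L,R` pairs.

Round 1 (k=33): L=212 R=78
Round 2 (k=7): L=78 R=253
Round 3 (k=6): L=253 R=187
Round 4 (k=48): L=187 R=234

Answer: 212,78 78,253 253,187 187,234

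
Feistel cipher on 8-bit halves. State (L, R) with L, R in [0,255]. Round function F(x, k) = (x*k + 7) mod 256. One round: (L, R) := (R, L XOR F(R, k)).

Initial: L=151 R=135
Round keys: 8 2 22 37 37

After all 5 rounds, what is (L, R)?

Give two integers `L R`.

Round 1 (k=8): L=135 R=168
Round 2 (k=2): L=168 R=208
Round 3 (k=22): L=208 R=79
Round 4 (k=37): L=79 R=162
Round 5 (k=37): L=162 R=62

Answer: 162 62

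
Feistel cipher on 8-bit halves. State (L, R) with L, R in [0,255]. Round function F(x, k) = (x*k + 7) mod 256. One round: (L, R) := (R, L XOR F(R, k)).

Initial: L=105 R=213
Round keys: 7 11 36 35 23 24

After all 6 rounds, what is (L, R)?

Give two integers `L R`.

Round 1 (k=7): L=213 R=179
Round 2 (k=11): L=179 R=109
Round 3 (k=36): L=109 R=232
Round 4 (k=35): L=232 R=210
Round 5 (k=23): L=210 R=13
Round 6 (k=24): L=13 R=237

Answer: 13 237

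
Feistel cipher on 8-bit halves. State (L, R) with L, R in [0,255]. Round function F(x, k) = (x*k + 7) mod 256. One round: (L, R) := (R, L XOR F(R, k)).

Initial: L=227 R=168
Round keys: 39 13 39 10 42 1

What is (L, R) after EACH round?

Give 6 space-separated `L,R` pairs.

Round 1 (k=39): L=168 R=124
Round 2 (k=13): L=124 R=251
Round 3 (k=39): L=251 R=56
Round 4 (k=10): L=56 R=204
Round 5 (k=42): L=204 R=71
Round 6 (k=1): L=71 R=130

Answer: 168,124 124,251 251,56 56,204 204,71 71,130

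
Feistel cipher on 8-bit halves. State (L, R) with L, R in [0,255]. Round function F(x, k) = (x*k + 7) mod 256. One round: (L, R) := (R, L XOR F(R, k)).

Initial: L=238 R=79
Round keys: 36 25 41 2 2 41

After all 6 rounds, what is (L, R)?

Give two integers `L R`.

Answer: 220 37

Derivation:
Round 1 (k=36): L=79 R=205
Round 2 (k=25): L=205 R=67
Round 3 (k=41): L=67 R=15
Round 4 (k=2): L=15 R=102
Round 5 (k=2): L=102 R=220
Round 6 (k=41): L=220 R=37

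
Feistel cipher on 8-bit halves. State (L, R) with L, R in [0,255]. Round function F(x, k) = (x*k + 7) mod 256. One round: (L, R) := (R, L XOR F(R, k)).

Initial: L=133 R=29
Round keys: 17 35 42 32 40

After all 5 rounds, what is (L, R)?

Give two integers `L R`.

Answer: 224 155

Derivation:
Round 1 (k=17): L=29 R=113
Round 2 (k=35): L=113 R=103
Round 3 (k=42): L=103 R=156
Round 4 (k=32): L=156 R=224
Round 5 (k=40): L=224 R=155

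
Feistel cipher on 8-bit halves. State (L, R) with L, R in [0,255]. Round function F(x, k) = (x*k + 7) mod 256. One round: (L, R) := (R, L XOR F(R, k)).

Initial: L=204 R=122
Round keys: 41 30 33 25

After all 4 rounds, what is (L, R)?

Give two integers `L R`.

Answer: 35 229

Derivation:
Round 1 (k=41): L=122 R=93
Round 2 (k=30): L=93 R=151
Round 3 (k=33): L=151 R=35
Round 4 (k=25): L=35 R=229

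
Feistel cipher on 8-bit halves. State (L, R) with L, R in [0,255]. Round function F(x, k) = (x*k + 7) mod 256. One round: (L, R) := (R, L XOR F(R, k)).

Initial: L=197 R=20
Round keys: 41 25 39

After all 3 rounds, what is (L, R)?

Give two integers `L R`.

Round 1 (k=41): L=20 R=254
Round 2 (k=25): L=254 R=193
Round 3 (k=39): L=193 R=144

Answer: 193 144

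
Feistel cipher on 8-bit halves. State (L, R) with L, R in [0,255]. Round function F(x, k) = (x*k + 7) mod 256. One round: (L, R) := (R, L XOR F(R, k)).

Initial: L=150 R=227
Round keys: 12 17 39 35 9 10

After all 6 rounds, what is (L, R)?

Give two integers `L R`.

Answer: 181 136

Derivation:
Round 1 (k=12): L=227 R=61
Round 2 (k=17): L=61 R=247
Round 3 (k=39): L=247 R=149
Round 4 (k=35): L=149 R=145
Round 5 (k=9): L=145 R=181
Round 6 (k=10): L=181 R=136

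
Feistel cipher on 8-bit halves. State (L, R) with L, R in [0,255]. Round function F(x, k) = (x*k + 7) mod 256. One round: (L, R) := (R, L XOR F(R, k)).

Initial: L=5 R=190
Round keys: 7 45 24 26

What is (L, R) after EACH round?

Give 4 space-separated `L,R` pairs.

Answer: 190,60 60,45 45,3 3,120

Derivation:
Round 1 (k=7): L=190 R=60
Round 2 (k=45): L=60 R=45
Round 3 (k=24): L=45 R=3
Round 4 (k=26): L=3 R=120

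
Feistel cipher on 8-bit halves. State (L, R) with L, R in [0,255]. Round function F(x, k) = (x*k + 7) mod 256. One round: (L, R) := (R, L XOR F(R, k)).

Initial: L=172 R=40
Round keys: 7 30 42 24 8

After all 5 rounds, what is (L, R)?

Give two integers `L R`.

Round 1 (k=7): L=40 R=179
Round 2 (k=30): L=179 R=41
Round 3 (k=42): L=41 R=114
Round 4 (k=24): L=114 R=158
Round 5 (k=8): L=158 R=133

Answer: 158 133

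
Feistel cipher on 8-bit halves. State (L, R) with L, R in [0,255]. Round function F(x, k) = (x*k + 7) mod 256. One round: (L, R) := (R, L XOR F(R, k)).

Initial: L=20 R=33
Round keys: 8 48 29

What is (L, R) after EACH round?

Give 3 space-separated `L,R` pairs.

Answer: 33,27 27,54 54,62

Derivation:
Round 1 (k=8): L=33 R=27
Round 2 (k=48): L=27 R=54
Round 3 (k=29): L=54 R=62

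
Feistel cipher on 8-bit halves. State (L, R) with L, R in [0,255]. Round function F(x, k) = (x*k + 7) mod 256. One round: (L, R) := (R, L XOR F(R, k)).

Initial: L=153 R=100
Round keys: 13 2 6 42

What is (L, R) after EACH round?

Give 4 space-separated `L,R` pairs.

Answer: 100,130 130,111 111,35 35,170

Derivation:
Round 1 (k=13): L=100 R=130
Round 2 (k=2): L=130 R=111
Round 3 (k=6): L=111 R=35
Round 4 (k=42): L=35 R=170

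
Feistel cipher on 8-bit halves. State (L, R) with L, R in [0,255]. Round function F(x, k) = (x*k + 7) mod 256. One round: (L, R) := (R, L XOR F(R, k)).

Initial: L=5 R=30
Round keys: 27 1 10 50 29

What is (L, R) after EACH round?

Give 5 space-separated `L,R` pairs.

Round 1 (k=27): L=30 R=52
Round 2 (k=1): L=52 R=37
Round 3 (k=10): L=37 R=77
Round 4 (k=50): L=77 R=52
Round 5 (k=29): L=52 R=166

Answer: 30,52 52,37 37,77 77,52 52,166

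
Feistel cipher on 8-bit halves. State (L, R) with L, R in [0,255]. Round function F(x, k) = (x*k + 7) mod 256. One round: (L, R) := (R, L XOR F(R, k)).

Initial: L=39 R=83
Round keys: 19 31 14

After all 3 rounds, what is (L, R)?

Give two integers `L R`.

Round 1 (k=19): L=83 R=23
Round 2 (k=31): L=23 R=131
Round 3 (k=14): L=131 R=38

Answer: 131 38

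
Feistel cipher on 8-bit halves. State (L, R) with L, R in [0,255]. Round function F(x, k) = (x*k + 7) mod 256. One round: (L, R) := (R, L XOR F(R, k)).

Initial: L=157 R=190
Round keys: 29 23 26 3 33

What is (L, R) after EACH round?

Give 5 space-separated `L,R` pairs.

Round 1 (k=29): L=190 R=16
Round 2 (k=23): L=16 R=201
Round 3 (k=26): L=201 R=97
Round 4 (k=3): L=97 R=227
Round 5 (k=33): L=227 R=43

Answer: 190,16 16,201 201,97 97,227 227,43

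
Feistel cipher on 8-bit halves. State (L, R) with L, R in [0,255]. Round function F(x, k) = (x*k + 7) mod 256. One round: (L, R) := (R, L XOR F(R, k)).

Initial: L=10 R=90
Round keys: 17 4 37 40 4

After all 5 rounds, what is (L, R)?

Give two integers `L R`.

Round 1 (k=17): L=90 R=11
Round 2 (k=4): L=11 R=105
Round 3 (k=37): L=105 R=63
Round 4 (k=40): L=63 R=182
Round 5 (k=4): L=182 R=224

Answer: 182 224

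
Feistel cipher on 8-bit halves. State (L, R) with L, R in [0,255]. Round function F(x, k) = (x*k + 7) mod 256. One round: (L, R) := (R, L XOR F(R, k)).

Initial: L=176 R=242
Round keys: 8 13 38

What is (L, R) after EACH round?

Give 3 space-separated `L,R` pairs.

Answer: 242,39 39,240 240,128

Derivation:
Round 1 (k=8): L=242 R=39
Round 2 (k=13): L=39 R=240
Round 3 (k=38): L=240 R=128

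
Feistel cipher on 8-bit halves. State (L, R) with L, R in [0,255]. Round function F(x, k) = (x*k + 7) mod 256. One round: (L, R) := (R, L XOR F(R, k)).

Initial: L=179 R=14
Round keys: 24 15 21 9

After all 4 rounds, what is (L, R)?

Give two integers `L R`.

Round 1 (k=24): L=14 R=228
Round 2 (k=15): L=228 R=109
Round 3 (k=21): L=109 R=28
Round 4 (k=9): L=28 R=110

Answer: 28 110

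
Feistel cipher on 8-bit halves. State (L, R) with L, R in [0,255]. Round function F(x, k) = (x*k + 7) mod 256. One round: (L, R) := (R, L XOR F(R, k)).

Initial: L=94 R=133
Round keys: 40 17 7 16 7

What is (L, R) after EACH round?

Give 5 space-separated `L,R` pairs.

Answer: 133,145 145,45 45,211 211,26 26,110

Derivation:
Round 1 (k=40): L=133 R=145
Round 2 (k=17): L=145 R=45
Round 3 (k=7): L=45 R=211
Round 4 (k=16): L=211 R=26
Round 5 (k=7): L=26 R=110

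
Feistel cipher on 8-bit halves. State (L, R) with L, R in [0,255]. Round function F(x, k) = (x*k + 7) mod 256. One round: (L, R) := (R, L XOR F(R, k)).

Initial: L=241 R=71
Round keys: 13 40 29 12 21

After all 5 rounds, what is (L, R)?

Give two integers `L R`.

Round 1 (k=13): L=71 R=83
Round 2 (k=40): L=83 R=184
Round 3 (k=29): L=184 R=140
Round 4 (k=12): L=140 R=47
Round 5 (k=21): L=47 R=110

Answer: 47 110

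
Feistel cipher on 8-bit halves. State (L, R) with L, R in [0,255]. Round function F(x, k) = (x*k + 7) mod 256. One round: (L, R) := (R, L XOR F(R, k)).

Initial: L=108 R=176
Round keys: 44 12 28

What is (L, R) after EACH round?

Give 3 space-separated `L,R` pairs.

Answer: 176,43 43,187 187,80

Derivation:
Round 1 (k=44): L=176 R=43
Round 2 (k=12): L=43 R=187
Round 3 (k=28): L=187 R=80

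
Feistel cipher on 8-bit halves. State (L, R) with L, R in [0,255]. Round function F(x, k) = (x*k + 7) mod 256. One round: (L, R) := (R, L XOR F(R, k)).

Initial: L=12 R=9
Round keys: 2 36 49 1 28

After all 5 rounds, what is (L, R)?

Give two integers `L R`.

Round 1 (k=2): L=9 R=21
Round 2 (k=36): L=21 R=242
Round 3 (k=49): L=242 R=76
Round 4 (k=1): L=76 R=161
Round 5 (k=28): L=161 R=239

Answer: 161 239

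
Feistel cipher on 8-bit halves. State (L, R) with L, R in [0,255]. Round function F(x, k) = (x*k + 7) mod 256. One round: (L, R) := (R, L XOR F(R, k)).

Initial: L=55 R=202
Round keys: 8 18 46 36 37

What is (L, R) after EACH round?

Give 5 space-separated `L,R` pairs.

Round 1 (k=8): L=202 R=96
Round 2 (k=18): L=96 R=13
Round 3 (k=46): L=13 R=61
Round 4 (k=36): L=61 R=150
Round 5 (k=37): L=150 R=136

Answer: 202,96 96,13 13,61 61,150 150,136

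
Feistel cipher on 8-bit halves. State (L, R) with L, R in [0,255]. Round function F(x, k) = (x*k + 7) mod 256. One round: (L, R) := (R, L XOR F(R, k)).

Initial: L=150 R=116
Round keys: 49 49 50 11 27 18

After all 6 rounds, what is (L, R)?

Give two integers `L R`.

Answer: 228 42

Derivation:
Round 1 (k=49): L=116 R=173
Round 2 (k=49): L=173 R=80
Round 3 (k=50): L=80 R=10
Round 4 (k=11): L=10 R=37
Round 5 (k=27): L=37 R=228
Round 6 (k=18): L=228 R=42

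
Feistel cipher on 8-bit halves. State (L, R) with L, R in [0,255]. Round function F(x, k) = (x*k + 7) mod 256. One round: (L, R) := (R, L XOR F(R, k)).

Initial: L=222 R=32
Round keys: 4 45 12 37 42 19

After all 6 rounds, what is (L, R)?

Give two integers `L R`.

Round 1 (k=4): L=32 R=89
Round 2 (k=45): L=89 R=140
Round 3 (k=12): L=140 R=206
Round 4 (k=37): L=206 R=65
Round 5 (k=42): L=65 R=127
Round 6 (k=19): L=127 R=53

Answer: 127 53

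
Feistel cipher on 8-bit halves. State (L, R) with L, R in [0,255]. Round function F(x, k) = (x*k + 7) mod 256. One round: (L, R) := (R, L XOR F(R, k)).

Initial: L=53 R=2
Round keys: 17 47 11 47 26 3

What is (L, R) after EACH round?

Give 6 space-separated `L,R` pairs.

Round 1 (k=17): L=2 R=28
Round 2 (k=47): L=28 R=41
Round 3 (k=11): L=41 R=214
Round 4 (k=47): L=214 R=120
Round 5 (k=26): L=120 R=225
Round 6 (k=3): L=225 R=210

Answer: 2,28 28,41 41,214 214,120 120,225 225,210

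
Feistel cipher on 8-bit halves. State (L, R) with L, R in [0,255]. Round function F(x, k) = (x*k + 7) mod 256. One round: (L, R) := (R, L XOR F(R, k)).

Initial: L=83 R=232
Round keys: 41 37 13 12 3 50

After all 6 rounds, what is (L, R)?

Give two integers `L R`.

Round 1 (k=41): L=232 R=124
Round 2 (k=37): L=124 R=27
Round 3 (k=13): L=27 R=26
Round 4 (k=12): L=26 R=36
Round 5 (k=3): L=36 R=105
Round 6 (k=50): L=105 R=173

Answer: 105 173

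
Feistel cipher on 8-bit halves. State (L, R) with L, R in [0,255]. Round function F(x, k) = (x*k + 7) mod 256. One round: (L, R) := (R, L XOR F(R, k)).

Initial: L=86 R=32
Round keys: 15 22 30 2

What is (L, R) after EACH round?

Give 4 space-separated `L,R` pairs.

Answer: 32,177 177,29 29,220 220,162

Derivation:
Round 1 (k=15): L=32 R=177
Round 2 (k=22): L=177 R=29
Round 3 (k=30): L=29 R=220
Round 4 (k=2): L=220 R=162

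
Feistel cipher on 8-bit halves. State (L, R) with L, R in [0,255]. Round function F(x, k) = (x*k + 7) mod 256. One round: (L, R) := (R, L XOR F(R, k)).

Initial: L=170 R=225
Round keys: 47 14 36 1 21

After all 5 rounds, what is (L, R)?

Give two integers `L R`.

Answer: 164 248

Derivation:
Round 1 (k=47): L=225 R=252
Round 2 (k=14): L=252 R=46
Round 3 (k=36): L=46 R=131
Round 4 (k=1): L=131 R=164
Round 5 (k=21): L=164 R=248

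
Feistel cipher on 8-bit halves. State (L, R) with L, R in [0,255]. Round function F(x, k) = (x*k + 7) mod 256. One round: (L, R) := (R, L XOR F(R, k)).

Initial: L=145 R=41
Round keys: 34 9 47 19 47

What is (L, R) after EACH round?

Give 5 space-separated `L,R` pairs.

Answer: 41,232 232,6 6,201 201,244 244,26

Derivation:
Round 1 (k=34): L=41 R=232
Round 2 (k=9): L=232 R=6
Round 3 (k=47): L=6 R=201
Round 4 (k=19): L=201 R=244
Round 5 (k=47): L=244 R=26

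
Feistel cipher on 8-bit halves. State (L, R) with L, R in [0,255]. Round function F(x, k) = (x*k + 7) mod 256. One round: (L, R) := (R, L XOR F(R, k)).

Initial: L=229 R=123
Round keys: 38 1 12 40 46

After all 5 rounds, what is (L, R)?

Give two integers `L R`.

Answer: 119 162

Derivation:
Round 1 (k=38): L=123 R=172
Round 2 (k=1): L=172 R=200
Round 3 (k=12): L=200 R=203
Round 4 (k=40): L=203 R=119
Round 5 (k=46): L=119 R=162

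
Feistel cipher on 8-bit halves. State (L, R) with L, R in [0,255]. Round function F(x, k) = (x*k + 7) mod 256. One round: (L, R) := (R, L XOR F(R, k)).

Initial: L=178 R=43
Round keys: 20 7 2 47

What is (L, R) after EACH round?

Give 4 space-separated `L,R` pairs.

Round 1 (k=20): L=43 R=209
Round 2 (k=7): L=209 R=149
Round 3 (k=2): L=149 R=224
Round 4 (k=47): L=224 R=178

Answer: 43,209 209,149 149,224 224,178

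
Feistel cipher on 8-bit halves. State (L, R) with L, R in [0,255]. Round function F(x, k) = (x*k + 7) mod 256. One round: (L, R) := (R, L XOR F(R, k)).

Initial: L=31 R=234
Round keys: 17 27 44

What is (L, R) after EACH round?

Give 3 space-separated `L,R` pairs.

Round 1 (k=17): L=234 R=142
Round 2 (k=27): L=142 R=235
Round 3 (k=44): L=235 R=229

Answer: 234,142 142,235 235,229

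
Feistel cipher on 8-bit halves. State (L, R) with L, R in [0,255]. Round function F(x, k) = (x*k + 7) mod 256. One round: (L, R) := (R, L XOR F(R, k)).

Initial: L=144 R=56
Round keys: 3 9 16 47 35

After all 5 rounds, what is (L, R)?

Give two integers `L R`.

Answer: 41 250

Derivation:
Round 1 (k=3): L=56 R=63
Round 2 (k=9): L=63 R=6
Round 3 (k=16): L=6 R=88
Round 4 (k=47): L=88 R=41
Round 5 (k=35): L=41 R=250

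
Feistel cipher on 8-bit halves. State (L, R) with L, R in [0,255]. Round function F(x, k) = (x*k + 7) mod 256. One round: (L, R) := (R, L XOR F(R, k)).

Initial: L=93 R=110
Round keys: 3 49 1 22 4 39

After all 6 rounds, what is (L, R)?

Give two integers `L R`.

Answer: 103 178

Derivation:
Round 1 (k=3): L=110 R=12
Round 2 (k=49): L=12 R=61
Round 3 (k=1): L=61 R=72
Round 4 (k=22): L=72 R=10
Round 5 (k=4): L=10 R=103
Round 6 (k=39): L=103 R=178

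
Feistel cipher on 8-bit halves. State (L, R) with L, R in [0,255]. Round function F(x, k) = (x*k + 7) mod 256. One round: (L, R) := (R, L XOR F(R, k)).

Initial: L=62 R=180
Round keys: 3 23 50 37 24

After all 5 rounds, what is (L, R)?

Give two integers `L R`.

Round 1 (k=3): L=180 R=29
Round 2 (k=23): L=29 R=22
Round 3 (k=50): L=22 R=78
Round 4 (k=37): L=78 R=91
Round 5 (k=24): L=91 R=193

Answer: 91 193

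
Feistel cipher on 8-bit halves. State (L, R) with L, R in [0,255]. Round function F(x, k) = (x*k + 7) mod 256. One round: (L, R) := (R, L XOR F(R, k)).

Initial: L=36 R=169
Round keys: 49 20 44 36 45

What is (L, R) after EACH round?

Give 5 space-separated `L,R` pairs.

Round 1 (k=49): L=169 R=68
Round 2 (k=20): L=68 R=254
Round 3 (k=44): L=254 R=235
Round 4 (k=36): L=235 R=237
Round 5 (k=45): L=237 R=91

Answer: 169,68 68,254 254,235 235,237 237,91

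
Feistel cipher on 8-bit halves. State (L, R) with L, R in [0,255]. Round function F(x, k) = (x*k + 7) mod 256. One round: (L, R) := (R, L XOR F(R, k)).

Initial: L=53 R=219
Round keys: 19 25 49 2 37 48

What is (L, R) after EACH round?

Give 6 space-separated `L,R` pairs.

Answer: 219,125 125,231 231,67 67,106 106,26 26,141

Derivation:
Round 1 (k=19): L=219 R=125
Round 2 (k=25): L=125 R=231
Round 3 (k=49): L=231 R=67
Round 4 (k=2): L=67 R=106
Round 5 (k=37): L=106 R=26
Round 6 (k=48): L=26 R=141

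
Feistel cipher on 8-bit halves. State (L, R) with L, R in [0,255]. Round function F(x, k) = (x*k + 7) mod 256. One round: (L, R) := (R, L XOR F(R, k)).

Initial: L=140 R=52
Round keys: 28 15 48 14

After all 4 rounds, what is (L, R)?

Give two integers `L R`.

Round 1 (k=28): L=52 R=59
Round 2 (k=15): L=59 R=72
Round 3 (k=48): L=72 R=188
Round 4 (k=14): L=188 R=7

Answer: 188 7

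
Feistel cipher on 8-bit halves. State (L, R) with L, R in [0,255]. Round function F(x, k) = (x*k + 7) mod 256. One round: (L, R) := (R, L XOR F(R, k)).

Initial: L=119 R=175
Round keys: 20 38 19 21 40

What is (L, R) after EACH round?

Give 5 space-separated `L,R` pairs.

Answer: 175,196 196,176 176,211 211,230 230,36

Derivation:
Round 1 (k=20): L=175 R=196
Round 2 (k=38): L=196 R=176
Round 3 (k=19): L=176 R=211
Round 4 (k=21): L=211 R=230
Round 5 (k=40): L=230 R=36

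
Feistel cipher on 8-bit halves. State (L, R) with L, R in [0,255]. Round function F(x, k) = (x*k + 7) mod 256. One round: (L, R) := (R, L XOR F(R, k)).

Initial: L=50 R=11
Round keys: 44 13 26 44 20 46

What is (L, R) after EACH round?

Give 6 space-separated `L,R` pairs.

Answer: 11,217 217,7 7,100 100,48 48,163 163,97

Derivation:
Round 1 (k=44): L=11 R=217
Round 2 (k=13): L=217 R=7
Round 3 (k=26): L=7 R=100
Round 4 (k=44): L=100 R=48
Round 5 (k=20): L=48 R=163
Round 6 (k=46): L=163 R=97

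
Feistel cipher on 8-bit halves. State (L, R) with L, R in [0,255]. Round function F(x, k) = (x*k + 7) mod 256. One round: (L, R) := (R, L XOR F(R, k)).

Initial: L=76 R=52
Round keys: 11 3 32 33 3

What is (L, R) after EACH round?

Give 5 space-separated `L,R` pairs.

Answer: 52,15 15,0 0,8 8,15 15,60

Derivation:
Round 1 (k=11): L=52 R=15
Round 2 (k=3): L=15 R=0
Round 3 (k=32): L=0 R=8
Round 4 (k=33): L=8 R=15
Round 5 (k=3): L=15 R=60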